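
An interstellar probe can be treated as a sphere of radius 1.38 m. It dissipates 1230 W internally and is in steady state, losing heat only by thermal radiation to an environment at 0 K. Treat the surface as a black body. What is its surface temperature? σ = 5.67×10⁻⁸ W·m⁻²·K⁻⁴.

T ≈ 174 K

Steady state: internal power = radiated power, P = εσA T⁴.
Radiating area A = 4πr² = 23.93 m².
T⁴ = P/(εσA) = 1230/(1.0·5.67×10⁻⁸·23.93) = 9.065×10⁸ K⁴.
T = (9.065×10⁸)^(1/4).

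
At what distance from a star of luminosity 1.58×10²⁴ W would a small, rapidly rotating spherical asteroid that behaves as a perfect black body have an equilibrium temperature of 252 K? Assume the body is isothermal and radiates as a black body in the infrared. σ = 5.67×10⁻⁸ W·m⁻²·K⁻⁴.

For an isothermal black-emitting sphere, (1−a)S·πr² = σ·4πr²·T⁴ ⇒ S = 4σT⁴/(1−a).
S = 4·5.67×10⁻⁸·(252)⁴/1.00 = 914.6 W/m².
Flux falls as S = L/(4πd²), so d = √(L/(4πS)) = √(1.58×10²⁴/(4π·914.6)).

d ≈ 1.17×10¹⁰ m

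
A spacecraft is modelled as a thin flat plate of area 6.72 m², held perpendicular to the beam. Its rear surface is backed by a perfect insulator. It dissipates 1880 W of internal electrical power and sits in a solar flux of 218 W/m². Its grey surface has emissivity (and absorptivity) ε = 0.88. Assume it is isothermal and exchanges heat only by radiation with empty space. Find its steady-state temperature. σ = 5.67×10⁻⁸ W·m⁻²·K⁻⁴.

T ≈ 312 K

At steady state, absorbed solar power + internal power = radiated power.
Absorbed: α·S·A_cross = 0.88·218·6.720 = 1289 W (cross-section A).
Total input = 1289 + 1880 = 3169 W.
Radiated: εσ·A_surf·T⁴ with A_surf = A = 6.720 m².
T⁴ = 3169/(0.88·5.67×10⁻⁸·6.720) = 9.452×10⁹ K⁴.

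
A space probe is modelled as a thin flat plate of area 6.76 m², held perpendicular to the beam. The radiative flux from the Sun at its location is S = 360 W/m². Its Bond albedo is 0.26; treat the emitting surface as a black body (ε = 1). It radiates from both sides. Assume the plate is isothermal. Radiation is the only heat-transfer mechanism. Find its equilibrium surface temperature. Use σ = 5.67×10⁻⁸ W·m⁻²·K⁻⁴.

T ≈ 220 K

At equilibrium, absorbed power = emitted power.
Absorbing cross-section = A = 6.760 m²; emitting surface = 2A = 13.52 m² (ratio 2).
(1−a)S·A_cross = εσ·A_surf·T⁴  ⇒  T⁴ = (1−a)S/(2σ).
T⁴ = 0.740·360/(2·5.67×10⁻⁸) = 2.349×10⁹ K⁴.
T = (2.349×10⁹)^(1/4).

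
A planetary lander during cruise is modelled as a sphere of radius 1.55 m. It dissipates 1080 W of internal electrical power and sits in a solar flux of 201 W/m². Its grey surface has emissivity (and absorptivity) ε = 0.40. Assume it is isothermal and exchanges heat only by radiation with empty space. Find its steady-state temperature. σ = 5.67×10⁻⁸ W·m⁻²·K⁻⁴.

At steady state, absorbed solar power + internal power = radiated power.
Absorbed: α·S·A_cross = 0.40·201·7.548 = 606.8 W (cross-section πr²).
Total input = 606.8 + 1080 = 1687 W.
Radiated: εσ·A_surf·T⁴ with A_surf = 4πr² = 30.19 m².
T⁴ = 1687/(0.40·5.67×10⁻⁸·30.19) = 2.464×10⁹ K⁴.

T ≈ 223 K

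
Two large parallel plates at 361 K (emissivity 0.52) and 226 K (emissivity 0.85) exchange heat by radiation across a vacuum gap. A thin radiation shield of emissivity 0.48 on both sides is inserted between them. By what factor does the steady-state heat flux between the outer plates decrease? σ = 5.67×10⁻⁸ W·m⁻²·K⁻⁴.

factor ≈ 2.51

Without shield: q₀ = σΔ(T⁴)/(1/ε₁+1/ε₂−1) with denominator 2.100.
With shield the two gaps are in series; the resistances add: (1/ε₁+1/ε_s−1)+(1/ε_s+1/ε₂−1) = 3.006+2.260 = 5.266.
Heat-flux ratio q₀/q = 5.266/2.100.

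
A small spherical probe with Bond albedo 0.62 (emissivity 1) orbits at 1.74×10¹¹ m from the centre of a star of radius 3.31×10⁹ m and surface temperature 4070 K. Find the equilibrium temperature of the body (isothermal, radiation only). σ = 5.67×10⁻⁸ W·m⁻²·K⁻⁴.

T ≈ 312 K

The star's surface emits σT_*⁴; at distance d the flux is S = σT_*⁴(R_*/d)².
S = 5.67×10⁻⁸·(4070)⁴·(3.31×10⁹/1.74×10¹¹)² = 5630 W/m².
For an isothermal sphere T⁴ = (1−a)S/(4σ) = 9.433×10⁹ K⁴.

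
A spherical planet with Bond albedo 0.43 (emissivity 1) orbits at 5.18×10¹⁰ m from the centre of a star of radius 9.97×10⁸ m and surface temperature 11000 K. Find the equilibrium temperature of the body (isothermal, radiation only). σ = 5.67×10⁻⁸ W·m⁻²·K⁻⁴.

T ≈ 938 K

The star's surface emits σT_*⁴; at distance d the flux is S = σT_*⁴(R_*/d)².
S = 5.67×10⁻⁸·(11000)⁴·(9.97×10⁸/5.18×10¹⁰)² = 3.075×10⁵ W/m².
For an isothermal sphere T⁴ = (1−a)S/(4σ) = 7.729×10¹¹ K⁴.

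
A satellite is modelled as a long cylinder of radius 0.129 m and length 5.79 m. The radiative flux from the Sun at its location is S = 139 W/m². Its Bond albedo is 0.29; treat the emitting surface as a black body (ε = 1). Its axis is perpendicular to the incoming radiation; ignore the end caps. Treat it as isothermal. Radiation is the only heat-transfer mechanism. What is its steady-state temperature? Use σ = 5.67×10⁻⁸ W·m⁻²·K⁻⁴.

At equilibrium, absorbed power = emitted power.
Absorbing cross-section = 2rL = 1.494 m²; emitting surface = 2πrL = 4.693 m² (ratio π).
(1−a)S·A_cross = εσ·A_surf·T⁴  ⇒  T⁴ = (1−a)S/(πσ).
T⁴ = 0.710·139/(π·5.67×10⁻⁸) = 5.540×10⁸ K⁴.
T = (5.540×10⁸)^(1/4).

T ≈ 153 K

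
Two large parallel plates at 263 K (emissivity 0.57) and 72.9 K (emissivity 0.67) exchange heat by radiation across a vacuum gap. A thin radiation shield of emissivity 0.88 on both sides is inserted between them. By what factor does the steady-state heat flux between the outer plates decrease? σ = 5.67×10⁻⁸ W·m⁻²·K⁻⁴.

Without shield: q₀ = σΔ(T⁴)/(1/ε₁+1/ε₂−1) with denominator 2.247.
With shield the two gaps are in series; the resistances add: (1/ε₁+1/ε_s−1)+(1/ε_s+1/ε₂−1) = 1.891+1.629 = 3.520.
Heat-flux ratio q₀/q = 3.520/2.247.

factor ≈ 1.57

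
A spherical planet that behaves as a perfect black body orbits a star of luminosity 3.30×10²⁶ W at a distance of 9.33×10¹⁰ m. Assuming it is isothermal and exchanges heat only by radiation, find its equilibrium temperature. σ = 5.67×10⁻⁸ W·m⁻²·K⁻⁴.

T ≈ 340 K

First find the stellar flux at distance d: S = L/(4πd²) = 3.30×10²⁶/(4π·(9.33×10¹⁰)²) = 3017 W/m².
For an isothermal sphere, absorbed (1−a)S·πr² = emitted σ·4πr²·T⁴, so T⁴ = (1−a)S/(4σ).
T⁴ = 1.00·3017/(4·5.67×10⁻⁸) = 1.330×10¹⁰ K⁴.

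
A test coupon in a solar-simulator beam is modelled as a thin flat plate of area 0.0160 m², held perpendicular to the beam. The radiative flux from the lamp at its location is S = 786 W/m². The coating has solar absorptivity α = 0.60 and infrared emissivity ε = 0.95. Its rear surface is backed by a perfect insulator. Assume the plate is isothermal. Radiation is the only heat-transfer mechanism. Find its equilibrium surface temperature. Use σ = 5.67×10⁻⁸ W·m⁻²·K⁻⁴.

At equilibrium, absorbed power = emitted power.
Absorbing cross-section = A = 0.01600 m²; emitting surface = A = 0.01600 m² (ratio 1).
αS·A_cross = εσ·A_surf·T⁴  ⇒  T⁴ = αS/(ε·1σ).
T⁴ = 0.600·786/(0.95·1·5.67×10⁻⁸) = 8.755×10⁹ K⁴.
T = (8.755×10⁹)^(1/4).

T ≈ 306 K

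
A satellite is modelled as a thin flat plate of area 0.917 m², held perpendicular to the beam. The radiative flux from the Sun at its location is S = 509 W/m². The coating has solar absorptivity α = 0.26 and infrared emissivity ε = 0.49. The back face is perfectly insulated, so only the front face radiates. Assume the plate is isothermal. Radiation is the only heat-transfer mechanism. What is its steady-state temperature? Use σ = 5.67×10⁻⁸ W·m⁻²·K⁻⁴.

At equilibrium, absorbed power = emitted power.
Absorbing cross-section = A = 0.9170 m²; emitting surface = A = 0.9170 m² (ratio 1).
αS·A_cross = εσ·A_surf·T⁴  ⇒  T⁴ = αS/(ε·1σ).
T⁴ = 0.260·509/(0.49·1·5.67×10⁻⁸) = 4.763×10⁹ K⁴.
T = (4.763×10⁹)^(1/4).

T ≈ 263 K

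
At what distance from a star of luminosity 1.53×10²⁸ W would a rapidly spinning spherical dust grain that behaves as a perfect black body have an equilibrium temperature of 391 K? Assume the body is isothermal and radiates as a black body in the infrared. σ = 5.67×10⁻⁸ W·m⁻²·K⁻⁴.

For an isothermal black-emitting sphere, (1−a)S·πr² = σ·4πr²·T⁴ ⇒ S = 4σT⁴/(1−a).
S = 4·5.67×10⁻⁸·(391)⁴/1.00 = 5301 W/m².
Flux falls as S = L/(4πd²), so d = √(L/(4πS)) = √(1.53×10²⁸/(4π·5301)).

d ≈ 4.79×10¹¹ m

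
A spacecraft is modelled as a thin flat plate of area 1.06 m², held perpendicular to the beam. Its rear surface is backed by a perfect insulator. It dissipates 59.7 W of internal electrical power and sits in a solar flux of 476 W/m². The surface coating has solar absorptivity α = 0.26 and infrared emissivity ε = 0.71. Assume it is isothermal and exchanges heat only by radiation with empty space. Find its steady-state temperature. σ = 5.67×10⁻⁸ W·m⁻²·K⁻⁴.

T ≈ 259 K

At steady state, absorbed solar power + internal power = radiated power.
Absorbed: α·S·A_cross = 0.26·476·1.060 = 131.2 W (cross-section A).
Total input = 131.2 + 59.7 = 190.9 W.
Radiated: εσ·A_surf·T⁴ with A_surf = A = 1.060 m².
T⁴ = 190.9/(0.71·5.67×10⁻⁸·1.060) = 4.473×10⁹ K⁴.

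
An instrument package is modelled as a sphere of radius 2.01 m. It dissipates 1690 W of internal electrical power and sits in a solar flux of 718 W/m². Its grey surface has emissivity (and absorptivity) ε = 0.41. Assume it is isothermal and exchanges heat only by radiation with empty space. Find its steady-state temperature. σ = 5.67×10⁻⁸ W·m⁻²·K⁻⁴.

T ≈ 260 K

At steady state, absorbed solar power + internal power = radiated power.
Absorbed: α·S·A_cross = 0.41·718·12.69 = 3736 W (cross-section πr²).
Total input = 3736 + 1690 = 5426 W.
Radiated: εσ·A_surf·T⁴ with A_surf = 4πr² = 50.77 m².
T⁴ = 5426/(0.41·5.67×10⁻⁸·50.77) = 4.598×10⁹ K⁴.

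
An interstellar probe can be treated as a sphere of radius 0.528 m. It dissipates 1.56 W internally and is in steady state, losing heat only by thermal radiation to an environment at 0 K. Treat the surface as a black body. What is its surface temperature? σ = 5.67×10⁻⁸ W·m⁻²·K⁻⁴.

T ≈ 52.9 K

Steady state: internal power = radiated power, P = εσA T⁴.
Radiating area A = 4πr² = 3.503 m².
T⁴ = P/(εσA) = 1.56/(1.0·5.67×10⁻⁸·3.503) = 7.854×10⁶ K⁴.
T = (7.854×10⁶)^(1/4).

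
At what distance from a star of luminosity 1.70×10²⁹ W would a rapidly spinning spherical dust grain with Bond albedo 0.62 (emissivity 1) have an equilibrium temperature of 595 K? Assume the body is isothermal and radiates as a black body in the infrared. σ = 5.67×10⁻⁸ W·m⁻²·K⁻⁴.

d ≈ 4.25×10¹¹ m

For an isothermal black-emitting sphere, (1−a)S·πr² = σ·4πr²·T⁴ ⇒ S = 4σT⁴/(1−a).
S = 4·5.67×10⁻⁸·(595)⁴/0.380 = 74800 W/m².
Flux falls as S = L/(4πd²), so d = √(L/(4πS)) = √(1.70×10²⁹/(4π·74800)).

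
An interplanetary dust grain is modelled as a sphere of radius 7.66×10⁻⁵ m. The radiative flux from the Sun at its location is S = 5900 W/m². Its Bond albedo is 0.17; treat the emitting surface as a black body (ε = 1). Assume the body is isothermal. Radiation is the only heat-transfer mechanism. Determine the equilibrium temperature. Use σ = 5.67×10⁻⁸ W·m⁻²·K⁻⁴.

At equilibrium, absorbed power = emitted power.
Absorbing cross-section = πr² = 1.843×10⁻⁸ m²; emitting surface = 4πr² = 7.373×10⁻⁸ m² (ratio 4).
(1−a)S·A_cross = εσ·A_surf·T⁴  ⇒  T⁴ = (1−a)S/(4σ).
T⁴ = 0.830·5900/(4·5.67×10⁻⁸) = 2.159×10¹⁰ K⁴.
T = (2.159×10¹⁰)^(1/4).

T ≈ 383 K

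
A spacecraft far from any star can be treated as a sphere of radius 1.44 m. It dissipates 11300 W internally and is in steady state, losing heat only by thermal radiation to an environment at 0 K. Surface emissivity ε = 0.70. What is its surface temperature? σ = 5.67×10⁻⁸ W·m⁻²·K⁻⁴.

Steady state: internal power = radiated power, P = εσA T⁴.
Radiating area A = 4πr² = 26.06 m².
T⁴ = P/(εσA) = 11300/(0.70·5.67×10⁻⁸·26.06) = 1.093×10¹⁰ K⁴.
T = (1.093×10¹⁰)^(1/4).

T ≈ 323 K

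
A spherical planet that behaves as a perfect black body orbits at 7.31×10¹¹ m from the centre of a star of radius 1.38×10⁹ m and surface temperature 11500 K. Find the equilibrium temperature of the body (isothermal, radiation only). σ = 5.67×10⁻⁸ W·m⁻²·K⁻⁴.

T ≈ 353 K

The star's surface emits σT_*⁴; at distance d the flux is S = σT_*⁴(R_*/d)².
S = 5.67×10⁻⁸·(11500)⁴·(1.38×10⁹/7.31×10¹¹)² = 3534 W/m².
For an isothermal sphere T⁴ = (1−a)S/(4σ) = 1.558×10¹⁰ K⁴.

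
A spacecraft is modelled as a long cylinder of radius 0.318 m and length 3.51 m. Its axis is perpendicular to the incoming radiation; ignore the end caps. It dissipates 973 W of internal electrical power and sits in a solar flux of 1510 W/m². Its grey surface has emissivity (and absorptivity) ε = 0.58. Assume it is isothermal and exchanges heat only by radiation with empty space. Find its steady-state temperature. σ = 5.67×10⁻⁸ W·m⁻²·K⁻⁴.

T ≈ 336 K

At steady state, absorbed solar power + internal power = radiated power.
Absorbed: α·S·A_cross = 0.58·1510·2.232 = 1955 W (cross-section 2rL).
Total input = 1955 + 973 = 2928 W.
Radiated: εσ·A_surf·T⁴ with A_surf = 2πrL = 7.013 m².
T⁴ = 2928/(0.58·5.67×10⁻⁸·7.013) = 1.270×10¹⁰ K⁴.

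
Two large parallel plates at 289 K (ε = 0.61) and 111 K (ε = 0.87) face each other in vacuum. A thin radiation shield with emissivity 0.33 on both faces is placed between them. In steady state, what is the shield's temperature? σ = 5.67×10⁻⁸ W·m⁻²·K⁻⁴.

T_s ≈ 240 K

In steady state the net flux on the hot side equals that on the cold side.
σ(T₁⁴−T_s⁴)/D₁ = σ(T_s⁴−T₂⁴)/D₂, with D₁ = 1/ε₁+1/ε_s−1 = 3.670, D₂ = 1/ε_s+1/ε₂−1 = 3.180.
Solve for T_s⁴: T_s⁴ = (D₂·T₁⁴ + D₁·T₂⁴)/(D₁+D₂) = 3.320×10⁹ K⁴.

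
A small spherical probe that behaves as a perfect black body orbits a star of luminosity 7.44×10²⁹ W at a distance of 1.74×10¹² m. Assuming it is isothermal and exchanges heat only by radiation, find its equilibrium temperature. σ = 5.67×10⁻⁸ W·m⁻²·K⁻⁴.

T ≈ 542 K

First find the stellar flux at distance d: S = L/(4πd²) = 7.44×10²⁹/(4π·(1.74×10¹²)²) = 19560 W/m².
For an isothermal sphere, absorbed (1−a)S·πr² = emitted σ·4πr²·T⁴, so T⁴ = (1−a)S/(4σ).
T⁴ = 1.00·19560/(4·5.67×10⁻⁸) = 8.622×10¹⁰ K⁴.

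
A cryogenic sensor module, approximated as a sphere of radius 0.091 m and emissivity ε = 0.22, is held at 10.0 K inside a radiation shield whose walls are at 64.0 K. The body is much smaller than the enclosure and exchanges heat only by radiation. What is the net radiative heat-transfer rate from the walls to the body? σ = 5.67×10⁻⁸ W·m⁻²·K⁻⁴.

P_net ≈ 0.0218 W

For a small grey body in a large enclosure: P_net = εσA(T_body⁴ − T_wall⁴).
A = 4πr² = 0.1041 m²; T_body⁴ − T_wall⁴ = 10000 − 1.678×10⁷ = -1.677×10⁷ K⁴.
|P_net| = 0.22·5.67×10⁻⁸·0.1041·1.677×10⁷.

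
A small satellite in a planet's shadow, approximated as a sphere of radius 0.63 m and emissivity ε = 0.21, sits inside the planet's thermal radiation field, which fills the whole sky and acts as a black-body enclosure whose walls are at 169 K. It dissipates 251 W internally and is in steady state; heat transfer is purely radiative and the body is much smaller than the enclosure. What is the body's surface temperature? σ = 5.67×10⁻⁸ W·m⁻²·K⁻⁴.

For a small grey body in a large enclosure, net radiated power = εσA(T⁴ − T_w⁴).
Steady state: P = εσA(T⁴ − T_w⁴) with A = 4πr² = 4.988 m².
T⁴ = P/(εσA) + T_w⁴ = 251/(0.21·5.67×10⁻⁸·4.988) + (169)⁴
    = 4.226×10⁹ + 8.157×10⁸ = 5.042×10⁹ K⁴.

T ≈ 266 K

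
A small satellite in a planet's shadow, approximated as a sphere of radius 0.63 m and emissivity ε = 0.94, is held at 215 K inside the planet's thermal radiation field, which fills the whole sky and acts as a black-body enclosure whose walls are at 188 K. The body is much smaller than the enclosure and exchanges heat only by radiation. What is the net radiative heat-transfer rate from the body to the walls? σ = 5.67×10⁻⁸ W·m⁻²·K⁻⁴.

P_net ≈ 236 W

For a small grey body in a large enclosure: P_net = εσA(T_body⁴ − T_wall⁴).
A = 4πr² = 4.988 m²; T_body⁴ − T_wall⁴ = 2.137×10⁹ − 1.249×10⁹ = 8.876×10⁸ K⁴.
|P_net| = 0.94·5.67×10⁻⁸·4.988·8.876×10⁸.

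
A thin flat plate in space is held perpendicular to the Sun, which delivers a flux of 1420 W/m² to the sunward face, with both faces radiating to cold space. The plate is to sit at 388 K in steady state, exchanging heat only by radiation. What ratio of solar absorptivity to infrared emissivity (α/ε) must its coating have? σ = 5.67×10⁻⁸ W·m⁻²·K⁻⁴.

α/ε ≈ 1.81

Balance: αS·A = εσ·2A·T⁴ ⇒ α/ε = 2σT⁴/S.
α/ε = 2·5.67×10⁻⁸·(388)⁴/1420 = 2·5.67×10⁻⁸·2.266×10¹⁰/1420.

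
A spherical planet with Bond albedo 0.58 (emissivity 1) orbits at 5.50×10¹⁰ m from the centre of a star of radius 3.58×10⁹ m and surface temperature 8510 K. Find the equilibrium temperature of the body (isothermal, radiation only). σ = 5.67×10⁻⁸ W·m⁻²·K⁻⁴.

The star's surface emits σT_*⁴; at distance d the flux is S = σT_*⁴(R_*/d)².
S = 5.67×10⁻⁸·(8510)⁴·(3.58×10⁹/5.50×10¹⁰)² = 1.260×10⁶ W/m².
For an isothermal sphere T⁴ = (1−a)S/(4σ) = 2.333×10¹² K⁴.

T ≈ 1240 K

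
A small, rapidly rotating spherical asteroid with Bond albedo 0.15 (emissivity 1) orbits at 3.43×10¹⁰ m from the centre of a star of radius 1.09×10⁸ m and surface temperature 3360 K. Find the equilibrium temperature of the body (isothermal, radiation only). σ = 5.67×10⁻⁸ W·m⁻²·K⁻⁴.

The star's surface emits σT_*⁴; at distance d the flux is S = σT_*⁴(R_*/d)².
S = 5.67×10⁻⁸·(3360)⁴·(1.09×10⁸/3.43×10¹⁰)² = 72.98 W/m².
For an isothermal sphere T⁴ = (1−a)S/(4σ) = 2.735×10⁸ K⁴.

T ≈ 129 K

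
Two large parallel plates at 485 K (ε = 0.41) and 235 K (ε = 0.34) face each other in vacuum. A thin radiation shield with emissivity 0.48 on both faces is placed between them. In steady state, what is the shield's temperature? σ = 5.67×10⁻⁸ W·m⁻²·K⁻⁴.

T_s ≈ 419 K

In steady state the net flux on the hot side equals that on the cold side.
σ(T₁⁴−T_s⁴)/D₁ = σ(T_s⁴−T₂⁴)/D₂, with D₁ = 1/ε₁+1/ε_s−1 = 3.522, D₂ = 1/ε_s+1/ε₂−1 = 4.025.
Solve for T_s⁴: T_s⁴ = (D₂·T₁⁴ + D₁·T₂⁴)/(D₁+D₂) = 3.093×10¹⁰ K⁴.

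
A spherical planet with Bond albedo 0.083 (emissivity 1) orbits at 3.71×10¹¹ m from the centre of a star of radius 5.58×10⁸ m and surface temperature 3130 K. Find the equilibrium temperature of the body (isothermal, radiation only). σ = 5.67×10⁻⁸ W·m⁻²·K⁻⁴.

The star's surface emits σT_*⁴; at distance d the flux is S = σT_*⁴(R_*/d)².
S = 5.67×10⁻⁸·(3130)⁴·(5.58×10⁸/3.71×10¹¹)² = 12.31 W/m².
For an isothermal sphere T⁴ = (1−a)S/(4σ) = 4.977×10⁷ K⁴.

T ≈ 84.0 K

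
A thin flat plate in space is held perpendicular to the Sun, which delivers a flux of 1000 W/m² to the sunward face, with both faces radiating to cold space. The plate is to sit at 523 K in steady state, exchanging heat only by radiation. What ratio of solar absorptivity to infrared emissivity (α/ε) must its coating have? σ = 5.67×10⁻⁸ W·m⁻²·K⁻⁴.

Balance: αS·A = εσ·2A·T⁴ ⇒ α/ε = 2σT⁴/S.
α/ε = 2·5.67×10⁻⁸·(523)⁴/1000 = 2·5.67×10⁻⁸·7.482×10¹⁰/1000.

α/ε ≈ 8.48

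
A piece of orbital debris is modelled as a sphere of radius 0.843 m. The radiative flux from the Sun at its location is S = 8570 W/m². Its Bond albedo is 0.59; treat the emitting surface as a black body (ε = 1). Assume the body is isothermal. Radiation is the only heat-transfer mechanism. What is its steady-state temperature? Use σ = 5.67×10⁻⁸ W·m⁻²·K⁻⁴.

At equilibrium, absorbed power = emitted power.
Absorbing cross-section = πr² = 2.233 m²; emitting surface = 4πr² = 8.930 m² (ratio 4).
(1−a)S·A_cross = εσ·A_surf·T⁴  ⇒  T⁴ = (1−a)S/(4σ).
T⁴ = 0.410·8570/(4·5.67×10⁻⁸) = 1.549×10¹⁰ K⁴.
T = (1.549×10¹⁰)^(1/4).

T ≈ 353 K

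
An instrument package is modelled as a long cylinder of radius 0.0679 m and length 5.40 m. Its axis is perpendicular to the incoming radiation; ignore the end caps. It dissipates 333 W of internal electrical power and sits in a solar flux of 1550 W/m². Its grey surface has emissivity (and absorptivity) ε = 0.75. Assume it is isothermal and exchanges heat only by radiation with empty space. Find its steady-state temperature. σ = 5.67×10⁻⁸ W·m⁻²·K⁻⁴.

T ≈ 332 K

At steady state, absorbed solar power + internal power = radiated power.
Absorbed: α·S·A_cross = 0.75·1550·0.7333 = 852.5 W (cross-section 2rL).
Total input = 852.5 + 333 = 1185 W.
Radiated: εσ·A_surf·T⁴ with A_surf = 2πrL = 2.304 m².
T⁴ = 1185/(0.75·5.67×10⁻⁸·2.304) = 1.210×10¹⁰ K⁴.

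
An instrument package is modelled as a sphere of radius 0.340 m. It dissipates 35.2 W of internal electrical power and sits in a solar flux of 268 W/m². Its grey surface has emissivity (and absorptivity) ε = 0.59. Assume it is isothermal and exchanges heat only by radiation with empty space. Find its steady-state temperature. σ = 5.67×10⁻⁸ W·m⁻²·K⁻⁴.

T ≈ 209 K

At steady state, absorbed solar power + internal power = radiated power.
Absorbed: α·S·A_cross = 0.59·268·0.3632 = 57.42 W (cross-section πr²).
Total input = 57.42 + 35.2 = 92.62 W.
Radiated: εσ·A_surf·T⁴ with A_surf = 4πr² = 1.453 m².
T⁴ = 92.62/(0.59·5.67×10⁻⁸·1.453) = 1.906×10⁹ K⁴.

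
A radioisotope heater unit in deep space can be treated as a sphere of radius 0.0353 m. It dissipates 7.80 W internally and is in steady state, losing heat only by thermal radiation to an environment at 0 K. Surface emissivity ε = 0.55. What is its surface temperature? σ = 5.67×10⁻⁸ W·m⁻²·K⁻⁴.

T ≈ 356 K

Steady state: internal power = radiated power, P = εσA T⁴.
Radiating area A = 4πr² = 0.01566 m².
T⁴ = P/(εσA) = 7.80/(0.55·5.67×10⁻⁸·0.01566) = 1.597×10¹⁰ K⁴.
T = (1.597×10¹⁰)^(1/4).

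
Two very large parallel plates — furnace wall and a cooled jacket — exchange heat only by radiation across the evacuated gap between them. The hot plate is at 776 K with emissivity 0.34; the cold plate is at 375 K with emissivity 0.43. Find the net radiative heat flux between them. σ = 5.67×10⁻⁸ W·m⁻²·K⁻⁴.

For two infinite grey parallel plates, q = σ(T₁⁴ − T₂⁴)/(1/ε₁ + 1/ε₂ − 1).
T₁⁴ − T₂⁴ = 3.626×10¹¹ − 1.978×10¹⁰ = 3.428×10¹¹ K⁴.
1/ε₁ + 1/ε₂ − 1 = 2.941 + 2.326 − 1 = 4.267.
q = 5.67×10⁻⁸ × 3.428×10¹¹ / 4.267.

q ≈ 4560 W/m²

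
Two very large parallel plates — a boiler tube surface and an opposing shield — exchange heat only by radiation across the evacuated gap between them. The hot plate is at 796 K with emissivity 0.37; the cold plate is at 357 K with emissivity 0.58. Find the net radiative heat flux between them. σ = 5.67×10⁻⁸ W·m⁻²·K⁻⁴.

q ≈ 6370 W/m²

For two infinite grey parallel plates, q = σ(T₁⁴ − T₂⁴)/(1/ε₁ + 1/ε₂ − 1).
T₁⁴ − T₂⁴ = 4.015×10¹¹ − 1.624×10¹⁰ = 3.852×10¹¹ K⁴.
1/ε₁ + 1/ε₂ − 1 = 2.703 + 1.724 − 1 = 3.427.
q = 5.67×10⁻⁸ × 3.852×10¹¹ / 3.427.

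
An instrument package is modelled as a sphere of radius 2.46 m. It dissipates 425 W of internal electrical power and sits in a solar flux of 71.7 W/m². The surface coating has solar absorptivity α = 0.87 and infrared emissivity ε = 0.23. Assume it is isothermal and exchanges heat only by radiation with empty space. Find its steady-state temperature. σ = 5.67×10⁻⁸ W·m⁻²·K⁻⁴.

T ≈ 201 K

At steady state, absorbed solar power + internal power = radiated power.
Absorbed: α·S·A_cross = 0.87·71.7·19.01 = 1186 W (cross-section πr²).
Total input = 1186 + 425 = 1611 W.
Radiated: εσ·A_surf·T⁴ with A_surf = 4πr² = 76.05 m².
T⁴ = 1611/(0.23·5.67×10⁻⁸·76.05) = 1.624×10⁹ K⁴.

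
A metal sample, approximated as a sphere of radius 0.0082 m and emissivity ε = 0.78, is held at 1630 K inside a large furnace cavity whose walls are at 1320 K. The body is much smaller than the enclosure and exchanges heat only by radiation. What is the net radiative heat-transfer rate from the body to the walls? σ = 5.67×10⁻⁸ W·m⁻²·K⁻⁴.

For a small grey body in a large enclosure: P_net = εσA(T_body⁴ − T_wall⁴).
A = 4πr² = 8.450×10⁻⁴ m²; T_body⁴ − T_wall⁴ = 7.059×10¹² − 3.036×10¹² = 4.023×10¹² K⁴.
|P_net| = 0.78·5.67×10⁻⁸·8.450×10⁻⁴·4.023×10¹².

P_net ≈ 150 W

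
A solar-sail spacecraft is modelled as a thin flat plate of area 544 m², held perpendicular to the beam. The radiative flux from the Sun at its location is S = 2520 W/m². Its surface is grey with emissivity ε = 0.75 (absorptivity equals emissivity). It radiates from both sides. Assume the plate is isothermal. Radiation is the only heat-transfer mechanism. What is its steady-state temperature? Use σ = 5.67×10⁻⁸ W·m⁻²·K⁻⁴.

At equilibrium, absorbed power = emitted power.
Absorbing cross-section = A = 544.0 m²; emitting surface = 2A = 1088 m² (ratio 2).
εS·A_cross = εσ·A_surf·T⁴  ⇒  T⁴ = S/(2σ)   (ε cancels).
T⁴ = 2520/(2·5.67×10⁻⁸) = 2.222×10¹⁰ K⁴.
T = (2.222×10¹⁰)^(1/4).

T ≈ 386 K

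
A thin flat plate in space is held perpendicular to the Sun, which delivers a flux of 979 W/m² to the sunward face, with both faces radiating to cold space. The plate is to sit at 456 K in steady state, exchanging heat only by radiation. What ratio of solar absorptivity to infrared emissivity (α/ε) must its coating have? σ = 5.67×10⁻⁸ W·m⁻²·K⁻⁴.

α/ε ≈ 5.01

Balance: αS·A = εσ·2A·T⁴ ⇒ α/ε = 2σT⁴/S.
α/ε = 2·5.67×10⁻⁸·(456)⁴/979 = 2·5.67×10⁻⁸·4.324×10¹⁰/979.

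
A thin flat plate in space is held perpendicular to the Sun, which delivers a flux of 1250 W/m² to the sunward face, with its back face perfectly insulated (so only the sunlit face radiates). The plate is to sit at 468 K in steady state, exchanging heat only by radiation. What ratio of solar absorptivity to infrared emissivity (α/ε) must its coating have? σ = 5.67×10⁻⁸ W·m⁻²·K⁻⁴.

α/ε ≈ 2.18

Balance: αS·A = εσ·1A·T⁴ ⇒ α/ε = σT⁴/S.
α/ε = 5.67×10⁻⁸·(468)⁴/1250 = 5.67×10⁻⁸·4.797×10¹⁰/1250.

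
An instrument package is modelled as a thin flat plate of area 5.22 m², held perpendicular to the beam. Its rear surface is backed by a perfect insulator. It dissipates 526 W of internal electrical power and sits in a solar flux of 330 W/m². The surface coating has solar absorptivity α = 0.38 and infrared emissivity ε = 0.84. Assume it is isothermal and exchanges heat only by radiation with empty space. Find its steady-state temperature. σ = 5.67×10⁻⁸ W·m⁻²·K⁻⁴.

At steady state, absorbed solar power + internal power = radiated power.
Absorbed: α·S·A_cross = 0.38·330·5.220 = 654.6 W (cross-section A).
Total input = 654.6 + 526 = 1181 W.
Radiated: εσ·A_surf·T⁴ with A_surf = A = 5.220 m².
T⁴ = 1181/(0.84·5.67×10⁻⁸·5.220) = 4.749×10⁹ K⁴.

T ≈ 263 K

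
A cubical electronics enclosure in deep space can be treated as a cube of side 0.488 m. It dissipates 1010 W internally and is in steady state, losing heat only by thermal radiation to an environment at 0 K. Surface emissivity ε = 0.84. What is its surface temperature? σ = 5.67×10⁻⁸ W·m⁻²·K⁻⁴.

T ≈ 349 K

Steady state: internal power = radiated power, P = εσA T⁴.
Radiating area A = 6L² = 1.429 m².
T⁴ = P/(εσA) = 1010/(0.84·5.67×10⁻⁸·1.429) = 1.484×10¹⁰ K⁴.
T = (1.484×10¹⁰)^(1/4).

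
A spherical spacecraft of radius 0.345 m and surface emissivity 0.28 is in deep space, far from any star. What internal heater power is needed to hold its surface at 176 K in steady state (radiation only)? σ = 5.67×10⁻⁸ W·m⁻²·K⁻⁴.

P = εσ·4πr²·T⁴.
4πr² = 1.496 m²; T⁴ = 9.595×10⁸ K⁴.
P = 0.28·5.67×10⁻⁸·1.496·9.595×10⁸.

P ≈ 22.8 W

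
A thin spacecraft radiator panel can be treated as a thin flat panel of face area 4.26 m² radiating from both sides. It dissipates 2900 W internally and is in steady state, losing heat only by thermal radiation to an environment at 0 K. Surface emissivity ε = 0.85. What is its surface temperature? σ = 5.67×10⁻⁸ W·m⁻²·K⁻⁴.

Steady state: internal power = radiated power, P = εσA T⁴.
Radiating area A = 2·4.26 = 8.520 m².
T⁴ = P/(εσA) = 2900/(0.85·5.67×10⁻⁸·8.520) = 7.062×10⁹ K⁴.
T = (7.062×10⁹)^(1/4).

T ≈ 290 K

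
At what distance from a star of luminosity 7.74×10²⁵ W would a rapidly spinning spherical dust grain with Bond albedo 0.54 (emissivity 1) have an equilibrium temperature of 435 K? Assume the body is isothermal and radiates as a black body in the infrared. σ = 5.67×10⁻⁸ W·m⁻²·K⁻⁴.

For an isothermal black-emitting sphere, (1−a)S·πr² = σ·4πr²·T⁴ ⇒ S = 4σT⁴/(1−a).
S = 4·5.67×10⁻⁸·(435)⁴/0.460 = 17650 W/m².
Flux falls as S = L/(4πd²), so d = √(L/(4πS)) = √(7.74×10²⁵/(4π·17650)).

d ≈ 1.87×10¹⁰ m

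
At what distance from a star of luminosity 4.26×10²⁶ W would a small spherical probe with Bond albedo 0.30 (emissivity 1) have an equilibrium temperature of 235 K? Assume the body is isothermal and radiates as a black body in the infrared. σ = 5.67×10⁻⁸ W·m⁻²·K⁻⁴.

d ≈ 1.85×10¹¹ m

For an isothermal black-emitting sphere, (1−a)S·πr² = σ·4πr²·T⁴ ⇒ S = 4σT⁴/(1−a).
S = 4·5.67×10⁻⁸·(235)⁴/0.700 = 988.1 W/m².
Flux falls as S = L/(4πd²), so d = √(L/(4πS)) = √(4.26×10²⁶/(4π·988.1)).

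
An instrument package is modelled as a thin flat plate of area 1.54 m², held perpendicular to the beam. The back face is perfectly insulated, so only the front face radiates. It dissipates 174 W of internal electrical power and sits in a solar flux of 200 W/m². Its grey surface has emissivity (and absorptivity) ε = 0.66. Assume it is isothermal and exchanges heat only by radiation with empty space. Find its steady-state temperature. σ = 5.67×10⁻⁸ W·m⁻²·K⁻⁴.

T ≈ 284 K

At steady state, absorbed solar power + internal power = radiated power.
Absorbed: α·S·A_cross = 0.66·200·1.540 = 203.3 W (cross-section A).
Total input = 203.3 + 174 = 377.3 W.
Radiated: εσ·A_surf·T⁴ with A_surf = A = 1.540 m².
T⁴ = 377.3/(0.66·5.67×10⁻⁸·1.540) = 6.547×10⁹ K⁴.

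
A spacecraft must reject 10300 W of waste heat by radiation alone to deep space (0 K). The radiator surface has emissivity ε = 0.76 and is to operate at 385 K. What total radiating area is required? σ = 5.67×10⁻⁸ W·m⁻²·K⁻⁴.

A ≈ 10.9 m²

P = εσA T⁴ ⇒ A = P/(εσT⁴).
T⁴ = 2.197×10¹⁰ K⁴.
A = 10300/(0.76 × 5.67×10⁻⁸ × 2.197×10¹⁰).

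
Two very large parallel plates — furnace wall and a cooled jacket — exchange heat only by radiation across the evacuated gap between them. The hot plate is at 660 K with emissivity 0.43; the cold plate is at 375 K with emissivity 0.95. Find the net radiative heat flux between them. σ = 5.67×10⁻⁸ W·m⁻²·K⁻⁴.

q ≈ 4050 W/m²

For two infinite grey parallel plates, q = σ(T₁⁴ − T₂⁴)/(1/ε₁ + 1/ε₂ − 1).
T₁⁴ − T₂⁴ = 1.897×10¹¹ − 1.978×10¹⁰ = 1.700×10¹¹ K⁴.
1/ε₁ + 1/ε₂ − 1 = 2.326 + 1.053 − 1 = 2.378.
q = 5.67×10⁻⁸ × 1.700×10¹¹ / 2.378.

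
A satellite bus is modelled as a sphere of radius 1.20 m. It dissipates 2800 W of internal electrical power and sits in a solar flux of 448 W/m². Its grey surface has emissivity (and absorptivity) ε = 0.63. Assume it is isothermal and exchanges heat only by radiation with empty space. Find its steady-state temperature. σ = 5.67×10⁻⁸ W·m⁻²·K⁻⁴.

At steady state, absorbed solar power + internal power = radiated power.
Absorbed: α·S·A_cross = 0.63·448·4.524 = 1277 W (cross-section πr²).
Total input = 1277 + 2800 = 4077 W.
Radiated: εσ·A_surf·T⁴ with A_surf = 4πr² = 18.10 m².
T⁴ = 4077/(0.63·5.67×10⁻⁸·18.10) = 6.307×10⁹ K⁴.

T ≈ 282 K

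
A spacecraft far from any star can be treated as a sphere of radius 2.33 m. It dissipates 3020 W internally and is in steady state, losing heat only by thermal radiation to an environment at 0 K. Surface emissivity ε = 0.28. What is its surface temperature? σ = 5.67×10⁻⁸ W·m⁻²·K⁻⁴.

Steady state: internal power = radiated power, P = εσA T⁴.
Radiating area A = 4πr² = 68.22 m².
T⁴ = P/(εσA) = 3020/(0.28·5.67×10⁻⁸·68.22) = 2.788×10⁹ K⁴.
T = (2.788×10⁹)^(1/4).

T ≈ 230 K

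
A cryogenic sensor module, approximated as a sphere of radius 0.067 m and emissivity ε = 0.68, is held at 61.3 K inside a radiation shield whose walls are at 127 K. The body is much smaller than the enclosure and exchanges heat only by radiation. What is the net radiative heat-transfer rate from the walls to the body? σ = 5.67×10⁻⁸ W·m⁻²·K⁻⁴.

P_net ≈ 0.535 W

For a small grey body in a large enclosure: P_net = εσA(T_body⁴ − T_wall⁴).
A = 4πr² = 0.05641 m²; T_body⁴ − T_wall⁴ = 1.412×10⁷ − 2.601×10⁸ = -2.460×10⁸ K⁴.
|P_net| = 0.68·5.67×10⁻⁸·0.05641·2.460×10⁸.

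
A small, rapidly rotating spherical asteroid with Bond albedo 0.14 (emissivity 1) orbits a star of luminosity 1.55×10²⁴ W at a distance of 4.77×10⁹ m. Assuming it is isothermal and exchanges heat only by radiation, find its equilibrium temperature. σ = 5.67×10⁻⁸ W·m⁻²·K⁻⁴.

First find the stellar flux at distance d: S = L/(4πd²) = 1.55×10²⁴/(4π·(4.77×10⁹)²) = 5421 W/m².
For an isothermal sphere, absorbed (1−a)S·πr² = emitted σ·4πr²·T⁴, so T⁴ = (1−a)S/(4σ).
T⁴ = 0.860·5421/(4·5.67×10⁻⁸) = 2.056×10¹⁰ K⁴.

T ≈ 379 K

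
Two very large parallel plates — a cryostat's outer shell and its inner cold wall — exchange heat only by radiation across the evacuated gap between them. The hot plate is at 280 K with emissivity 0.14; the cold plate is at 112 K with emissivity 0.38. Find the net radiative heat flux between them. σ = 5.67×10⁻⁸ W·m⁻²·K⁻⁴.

q ≈ 38.7 W/m²

For two infinite grey parallel plates, q = σ(T₁⁴ − T₂⁴)/(1/ε₁ + 1/ε₂ − 1).
T₁⁴ − T₂⁴ = 6.147×10⁹ − 1.574×10⁸ = 5.989×10⁹ K⁴.
1/ε₁ + 1/ε₂ − 1 = 7.143 + 2.632 − 1 = 8.774.
q = 5.67×10⁻⁸ × 5.989×10⁹ / 8.774.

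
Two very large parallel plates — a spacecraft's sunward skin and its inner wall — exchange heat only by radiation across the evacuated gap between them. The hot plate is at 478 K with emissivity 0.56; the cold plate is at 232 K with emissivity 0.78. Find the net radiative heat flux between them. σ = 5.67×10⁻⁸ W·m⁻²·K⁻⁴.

For two infinite grey parallel plates, q = σ(T₁⁴ − T₂⁴)/(1/ε₁ + 1/ε₂ − 1).
T₁⁴ − T₂⁴ = 5.220×10¹⁰ − 2.897×10⁹ = 4.931×10¹⁰ K⁴.
1/ε₁ + 1/ε₂ − 1 = 1.786 + 1.282 − 1 = 2.068.
q = 5.67×10⁻⁸ × 4.931×10¹⁰ / 2.068.

q ≈ 1350 W/m²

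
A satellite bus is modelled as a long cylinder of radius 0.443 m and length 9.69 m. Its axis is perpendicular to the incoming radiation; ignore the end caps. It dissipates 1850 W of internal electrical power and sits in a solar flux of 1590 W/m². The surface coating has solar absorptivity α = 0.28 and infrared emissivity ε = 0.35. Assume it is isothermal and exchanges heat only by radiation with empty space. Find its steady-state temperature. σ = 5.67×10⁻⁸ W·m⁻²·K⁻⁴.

At steady state, absorbed solar power + internal power = radiated power.
Absorbed: α·S·A_cross = 0.28·1590·8.585 = 3822 W (cross-section 2rL).
Total input = 3822 + 1850 = 5672 W.
Radiated: εσ·A_surf·T⁴ with A_surf = 2πrL = 26.97 m².
T⁴ = 5672/(0.35·5.67×10⁻⁸·26.97) = 1.060×10¹⁰ K⁴.

T ≈ 321 K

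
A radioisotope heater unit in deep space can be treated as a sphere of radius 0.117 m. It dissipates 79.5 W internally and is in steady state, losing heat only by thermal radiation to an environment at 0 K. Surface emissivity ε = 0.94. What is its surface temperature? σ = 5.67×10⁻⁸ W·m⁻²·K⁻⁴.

Steady state: internal power = radiated power, P = εσA T⁴.
Radiating area A = 4πr² = 0.1720 m².
T⁴ = P/(εσA) = 79.5/(0.94·5.67×10⁻⁸·0.1720) = 8.671×10⁹ K⁴.
T = (8.671×10⁹)^(1/4).

T ≈ 305 K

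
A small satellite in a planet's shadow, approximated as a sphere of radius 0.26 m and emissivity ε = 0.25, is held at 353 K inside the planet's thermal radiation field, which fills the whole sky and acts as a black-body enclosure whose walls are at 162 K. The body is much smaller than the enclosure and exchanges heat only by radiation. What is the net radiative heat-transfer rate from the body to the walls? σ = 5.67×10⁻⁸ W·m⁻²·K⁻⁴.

For a small grey body in a large enclosure: P_net = εσA(T_body⁴ − T_wall⁴).
A = 4πr² = 0.8495 m²; T_body⁴ − T_wall⁴ = 1.553×10¹⁰ − 6.887×10⁸ = 1.484×10¹⁰ K⁴.
|P_net| = 0.25·5.67×10⁻⁸·0.8495·1.484×10¹⁰.

P_net ≈ 179 W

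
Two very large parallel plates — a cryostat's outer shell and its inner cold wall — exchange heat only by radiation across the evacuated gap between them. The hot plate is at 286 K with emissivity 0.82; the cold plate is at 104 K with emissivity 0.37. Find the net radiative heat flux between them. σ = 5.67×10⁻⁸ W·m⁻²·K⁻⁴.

For two infinite grey parallel plates, q = σ(T₁⁴ − T₂⁴)/(1/ε₁ + 1/ε₂ − 1).
T₁⁴ − T₂⁴ = 6.691×10⁹ − 1.170×10⁸ = 6.574×10⁹ K⁴.
1/ε₁ + 1/ε₂ − 1 = 1.220 + 2.703 − 1 = 2.922.
q = 5.67×10⁻⁸ × 6.574×10⁹ / 2.922.

q ≈ 128 W/m²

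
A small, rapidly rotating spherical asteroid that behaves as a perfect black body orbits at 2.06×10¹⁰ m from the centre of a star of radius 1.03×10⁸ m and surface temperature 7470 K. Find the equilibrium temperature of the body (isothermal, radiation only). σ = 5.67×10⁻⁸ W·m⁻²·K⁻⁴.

The star's surface emits σT_*⁴; at distance d the flux is S = σT_*⁴(R_*/d)².
S = 5.67×10⁻⁸·(7470)⁴·(1.03×10⁸/2.06×10¹⁰)² = 4414 W/m².
For an isothermal sphere T⁴ = (1−a)S/(4σ) = 1.946×10¹⁰ K⁴.

T ≈ 374 K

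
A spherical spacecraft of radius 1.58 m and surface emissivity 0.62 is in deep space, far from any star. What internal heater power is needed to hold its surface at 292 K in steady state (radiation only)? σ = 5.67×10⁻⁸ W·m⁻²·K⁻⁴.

P ≈ 8020 W

P = εσ·4πr²·T⁴.
4πr² = 31.37 m²; T⁴ = 7.270×10⁹ K⁴.
P = 0.62·5.67×10⁻⁸·31.37·7.270×10⁹.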